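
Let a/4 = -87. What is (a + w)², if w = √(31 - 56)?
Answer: 121079 - 3480*I ≈ 1.2108e+5 - 3480.0*I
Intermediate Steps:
a = -348 (a = 4*(-87) = -348)
w = 5*I (w = √(-25) = 5*I ≈ 5.0*I)
(a + w)² = (-348 + 5*I)²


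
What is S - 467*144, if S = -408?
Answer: -67656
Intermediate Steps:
S - 467*144 = -408 - 467*144 = -408 - 67248 = -67656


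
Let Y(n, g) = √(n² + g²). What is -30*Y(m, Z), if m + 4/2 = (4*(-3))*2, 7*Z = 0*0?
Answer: -780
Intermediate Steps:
Z = 0 (Z = (0*0)/7 = (⅐)*0 = 0)
m = -26 (m = -2 + (4*(-3))*2 = -2 - 12*2 = -2 - 24 = -26)
Y(n, g) = √(g² + n²)
-30*Y(m, Z) = -30*√(0² + (-26)²) = -30*√(0 + 676) = -30*√676 = -30*26 = -780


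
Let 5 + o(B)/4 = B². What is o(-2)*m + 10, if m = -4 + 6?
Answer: 2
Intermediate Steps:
o(B) = -20 + 4*B²
m = 2
o(-2)*m + 10 = (-20 + 4*(-2)²)*2 + 10 = (-20 + 4*4)*2 + 10 = (-20 + 16)*2 + 10 = -4*2 + 10 = -8 + 10 = 2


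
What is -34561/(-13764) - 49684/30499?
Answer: 370225363/419788236 ≈ 0.88193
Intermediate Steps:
-34561/(-13764) - 49684/30499 = -34561*(-1/13764) - 49684*1/30499 = 34561/13764 - 49684/30499 = 370225363/419788236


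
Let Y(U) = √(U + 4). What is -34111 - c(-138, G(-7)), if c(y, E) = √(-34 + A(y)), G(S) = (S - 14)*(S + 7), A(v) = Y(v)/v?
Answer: -34111 - √(-647496 - 138*I*√134)/138 ≈ -34111.0 + 5.831*I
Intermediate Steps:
Y(U) = √(4 + U)
A(v) = √(4 + v)/v
G(S) = (-14 + S)*(7 + S)
c(y, E) = √(-34 + √(4 + y)/y)
-34111 - c(-138, G(-7)) = -34111 - √(-34 + √(4 - 138)/(-138)) = -34111 - √(-34 - I*√134/138)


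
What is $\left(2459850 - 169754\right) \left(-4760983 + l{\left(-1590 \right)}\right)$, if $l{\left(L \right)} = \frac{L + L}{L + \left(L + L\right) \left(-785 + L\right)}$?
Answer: $- \frac{51778860487203824}{4749} \approx -1.0903 \cdot 10^{13}$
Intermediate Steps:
$l{\left(L \right)} = \frac{2 L}{L + 2 L \left(-785 + L\right)}$
$\left(2459850 - 169754\right) \left(-4760983 + l{\left(-1590 \right)}\right) = \left(2459850 - 169754\right) \left(-4760983 + \frac{2}{-1569 + 2 \left(-1590\right)}\right) = \left(2459850 - 169754\right) \left(-4760983 + \frac{2}{-1569 - 3180}\right) = 2290096 \left(-4760983 + \frac{2}{-4749}\right) = 2290096 \left(-4760983 + 2 \left(- \frac{1}{4749}\right)\right) = 2290096 \left(-4760983 - \frac{2}{4749}\right) = 2290096 \left(- \frac{22609908269}{4749}\right) = - \frac{51778860487203824}{4749}$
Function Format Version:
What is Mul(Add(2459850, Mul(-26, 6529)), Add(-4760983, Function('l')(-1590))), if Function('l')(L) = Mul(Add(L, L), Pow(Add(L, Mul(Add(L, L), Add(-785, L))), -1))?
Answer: Rational(-51778860487203824, 4749) ≈ -1.0903e+13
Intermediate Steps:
Function('l')(L) = Mul(2, L, Pow(Add(L, Mul(2, L, Add(-785, L))), -1)) (Function('l')(L) = Mul(Mul(2, L), Pow(Add(L, Mul(Mul(2, L), Add(-785, L))), -1)) = Mul(Mul(2, L), Pow(Add(L, Mul(2, L, Add(-785, L))), -1)) = Mul(2, L, Pow(Add(L, Mul(2, L, Add(-785, L))), -1)))
Mul(Add(2459850, Mul(-26, 6529)), Add(-4760983, Function('l')(-1590))) = Mul(Add(2459850, Mul(-26, 6529)), Add(-4760983, Mul(2, Pow(Add(-1569, Mul(2, -1590)), -1)))) = Mul(Add(2459850, -169754), Add(-4760983, Mul(2, Pow(Add(-1569, -3180), -1)))) = Mul(2290096, Add(-4760983, Mul(2, Pow(-4749, -1)))) = Mul(2290096, Add(-4760983, Mul(2, Rational(-1, 4749)))) = Mul(2290096, Add(-4760983, Rational(-2, 4749))) = Mul(2290096, Rational(-22609908269, 4749)) = Rational(-51778860487203824, 4749)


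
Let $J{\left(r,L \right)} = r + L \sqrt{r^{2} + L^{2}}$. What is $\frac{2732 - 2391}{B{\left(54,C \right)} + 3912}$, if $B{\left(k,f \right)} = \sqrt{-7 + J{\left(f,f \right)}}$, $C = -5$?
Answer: $\frac{341}{3912 + i \sqrt{12 + 25 \sqrt{2}}} \approx 0.087167 - 0.00015333 i$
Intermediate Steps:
$J{\left(r,L \right)} = r + L \sqrt{L^{2} + r^{2}}$
$B{\left(k,f \right)} = \sqrt{-7 + f + f \sqrt{2} \sqrt{f^{2}}}$ ($B{\left(k,f \right)} = \sqrt{-7 + \left(f + f \sqrt{f^{2} + f^{2}}\right)} = \sqrt{-7 + \left(f + f \sqrt{2 f^{2}}\right)} = \sqrt{-7 + \left(f + f \sqrt{2} \sqrt{f^{2}}\right)} = \sqrt{-7 + f + f \sqrt{2} \sqrt{f^{2}}}$)
$\frac{2732 - 2391}{B{\left(54,C \right)} + 3912} = \frac{2732 - 2391}{\sqrt{-7 - 5 - 5 \sqrt{2} \sqrt{\left(-5\right)^{2}}} + 3912} = \frac{341}{\sqrt{-7 - 5 - 5 \sqrt{2} \sqrt{25}} + 3912} = \frac{341}{\sqrt{-7 - 5 - 5 \sqrt{2} \cdot 5} + 3912} = \frac{341}{\sqrt{-7 - 5 - 25 \sqrt{2}} + 3912} = \frac{341}{\sqrt{-12 - 25 \sqrt{2}} + 3912} = \frac{341}{3912 + \sqrt{-12 - 25 \sqrt{2}}}$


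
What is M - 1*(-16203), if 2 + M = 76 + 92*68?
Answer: 22533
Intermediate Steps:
M = 6330 (M = -2 + (76 + 92*68) = -2 + (76 + 6256) = -2 + 6332 = 6330)
M - 1*(-16203) = 6330 - 1*(-16203) = 6330 + 16203 = 22533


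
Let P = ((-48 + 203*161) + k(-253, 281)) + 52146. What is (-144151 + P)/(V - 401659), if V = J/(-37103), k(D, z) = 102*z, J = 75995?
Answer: 284839731/3725707468 ≈ 0.076452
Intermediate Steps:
P = 113443 (P = ((-48 + 203*161) + 102*281) + 52146 = ((-48 + 32683) + 28662) + 52146 = (32635 + 28662) + 52146 = 61297 + 52146 = 113443)
V = -75995/37103 (V = 75995/(-37103) = 75995*(-1/37103) = -75995/37103 ≈ -2.0482)
(-144151 + P)/(V - 401659) = (-144151 + 113443)/(-75995/37103 - 401659) = -30708/(-14902829872/37103) = -30708*(-37103/14902829872) = 284839731/3725707468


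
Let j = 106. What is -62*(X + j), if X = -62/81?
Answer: -528488/81 ≈ -6524.5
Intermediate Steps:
X = -62/81 (X = -62*1/81 = -62/81 ≈ -0.76543)
-62*(X + j) = -62*(-62/81 + 106) = -62*8524/81 = -528488/81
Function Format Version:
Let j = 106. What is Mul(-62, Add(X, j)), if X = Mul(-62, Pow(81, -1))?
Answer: Rational(-528488, 81) ≈ -6524.5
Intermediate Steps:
X = Rational(-62, 81) (X = Mul(-62, Rational(1, 81)) = Rational(-62, 81) ≈ -0.76543)
Mul(-62, Add(X, j)) = Mul(-62, Add(Rational(-62, 81), 106)) = Mul(-62, Rational(8524, 81)) = Rational(-528488, 81)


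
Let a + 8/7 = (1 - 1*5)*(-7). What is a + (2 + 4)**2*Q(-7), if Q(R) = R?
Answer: -1576/7 ≈ -225.14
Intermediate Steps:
a = 188/7 (a = -8/7 + (1 - 1*5)*(-7) = -8/7 + (1 - 5)*(-7) = -8/7 - 4*(-7) = -8/7 + 28 = 188/7 ≈ 26.857)
a + (2 + 4)**2*Q(-7) = 188/7 + (2 + 4)**2*(-7) = 188/7 + 6**2*(-7) = 188/7 + 36*(-7) = 188/7 - 252 = -1576/7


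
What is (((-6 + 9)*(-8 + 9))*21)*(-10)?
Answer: -630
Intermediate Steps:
(((-6 + 9)*(-8 + 9))*21)*(-10) = ((3*1)*21)*(-10) = (3*21)*(-10) = 63*(-10) = -630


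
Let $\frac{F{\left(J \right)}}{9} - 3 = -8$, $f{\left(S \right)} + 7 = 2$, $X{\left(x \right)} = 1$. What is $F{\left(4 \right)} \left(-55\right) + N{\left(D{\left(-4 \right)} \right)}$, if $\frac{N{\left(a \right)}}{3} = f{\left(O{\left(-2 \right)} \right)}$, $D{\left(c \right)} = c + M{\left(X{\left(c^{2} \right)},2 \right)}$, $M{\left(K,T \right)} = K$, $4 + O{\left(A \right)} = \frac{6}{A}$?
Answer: $2460$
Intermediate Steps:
$O{\left(A \right)} = -4 + \frac{6}{A}$
$f{\left(S \right)} = -5$ ($f{\left(S \right)} = -7 + 2 = -5$)
$F{\left(J \right)} = -45$ ($F{\left(J \right)} = 27 + 9 \left(-8\right) = 27 - 72 = -45$)
$D{\left(c \right)} = 1 + c$ ($D{\left(c \right)} = c + 1 = 1 + c$)
$N{\left(a \right)} = -15$ ($N{\left(a \right)} = 3 \left(-5\right) = -15$)
$F{\left(4 \right)} \left(-55\right) + N{\left(D{\left(-4 \right)} \right)} = \left(-45\right) \left(-55\right) - 15 = 2475 - 15 = 2460$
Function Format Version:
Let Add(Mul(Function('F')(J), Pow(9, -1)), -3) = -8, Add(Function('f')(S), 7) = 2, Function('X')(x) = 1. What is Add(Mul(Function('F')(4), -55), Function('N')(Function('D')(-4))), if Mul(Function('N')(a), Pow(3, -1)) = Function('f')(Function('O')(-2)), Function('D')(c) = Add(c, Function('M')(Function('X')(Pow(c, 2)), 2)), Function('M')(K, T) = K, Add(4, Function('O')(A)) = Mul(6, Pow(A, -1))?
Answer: 2460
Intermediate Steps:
Function('O')(A) = Add(-4, Mul(6, Pow(A, -1)))
Function('f')(S) = -5 (Function('f')(S) = Add(-7, 2) = -5)
Function('F')(J) = -45 (Function('F')(J) = Add(27, Mul(9, -8)) = Add(27, -72) = -45)
Function('D')(c) = Add(1, c) (Function('D')(c) = Add(c, 1) = Add(1, c))
Function('N')(a) = -15 (Function('N')(a) = Mul(3, -5) = -15)
Add(Mul(Function('F')(4), -55), Function('N')(Function('D')(-4))) = Add(Mul(-45, -55), -15) = Add(2475, -15) = 2460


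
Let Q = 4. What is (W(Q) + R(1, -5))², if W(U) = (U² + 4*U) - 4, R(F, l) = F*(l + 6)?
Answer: 841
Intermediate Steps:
R(F, l) = F*(6 + l)
W(U) = -4 + U² + 4*U
(W(Q) + R(1, -5))² = ((-4 + 4² + 4*4) + 1*(6 - 5))² = ((-4 + 16 + 16) + 1*1)² = (28 + 1)² = 29² = 841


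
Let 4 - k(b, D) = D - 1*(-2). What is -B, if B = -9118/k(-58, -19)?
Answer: 9118/21 ≈ 434.19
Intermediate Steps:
k(b, D) = 2 - D (k(b, D) = 4 - (D - 1*(-2)) = 4 - (D + 2) = 4 - (2 + D) = 4 + (-2 - D) = 2 - D)
B = -9118/21 (B = -9118/(2 - 1*(-19)) = -9118/(2 + 19) = -9118/21 ≈ -434.19)
-B = -1*(-9118/21) = 9118/21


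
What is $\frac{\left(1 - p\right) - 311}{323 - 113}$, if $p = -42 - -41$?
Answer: $- \frac{103}{70} \approx -1.4714$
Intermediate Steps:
$p = -1$ ($p = -42 + 41 = -1$)
$\frac{\left(1 - p\right) - 311}{323 - 113} = \frac{\left(1 - -1\right) - 311}{323 - 113} = \frac{\left(1 + 1\right) - 311}{210} = \left(2 - 311\right) \frac{1}{210} = \left(-309\right) \frac{1}{210} = - \frac{103}{70}$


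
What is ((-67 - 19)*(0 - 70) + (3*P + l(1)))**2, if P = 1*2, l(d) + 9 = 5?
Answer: 36264484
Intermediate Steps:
l(d) = -4 (l(d) = -9 + 5 = -4)
P = 2
((-67 - 19)*(0 - 70) + (3*P + l(1)))**2 = ((-67 - 19)*(0 - 70) + (3*2 - 4))**2 = (-86*(-70) + (6 - 4))**2 = (6020 + 2)**2 = 6022**2 = 36264484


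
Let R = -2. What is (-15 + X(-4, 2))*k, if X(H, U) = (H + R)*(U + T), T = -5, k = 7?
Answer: 21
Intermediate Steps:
X(H, U) = (-5 + U)*(-2 + H) (X(H, U) = (H - 2)*(U - 5) = (-2 + H)*(-5 + U) = (-5 + U)*(-2 + H))
(-15 + X(-4, 2))*k = (-15 + (10 - 5*(-4) - 2*2 - 4*2))*7 = (-15 + (10 + 20 - 4 - 8))*7 = (-15 + 18)*7 = 3*7 = 21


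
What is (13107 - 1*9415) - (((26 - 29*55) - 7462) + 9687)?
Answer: 3036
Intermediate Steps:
(13107 - 1*9415) - (((26 - 29*55) - 7462) + 9687) = (13107 - 9415) - (((26 - 1595) - 7462) + 9687) = 3692 - ((-1569 - 7462) + 9687) = 3692 - (-9031 + 9687) = 3692 - 1*656 = 3692 - 656 = 3036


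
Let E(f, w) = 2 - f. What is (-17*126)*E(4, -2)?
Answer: 4284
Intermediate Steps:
(-17*126)*E(4, -2) = (-17*126)*(2 - 1*4) = -2142*(2 - 4) = -2142*(-2) = 4284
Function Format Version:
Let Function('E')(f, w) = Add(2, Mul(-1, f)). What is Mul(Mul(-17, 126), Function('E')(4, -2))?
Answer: 4284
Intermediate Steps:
Mul(Mul(-17, 126), Function('E')(4, -2)) = Mul(Mul(-17, 126), Add(2, Mul(-1, 4))) = Mul(-2142, Add(2, -4)) = Mul(-2142, -2) = 4284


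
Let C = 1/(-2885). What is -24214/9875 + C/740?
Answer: -2067779139/843285500 ≈ -2.4520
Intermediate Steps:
C = -1/2885 ≈ -0.00034662
-24214/9875 + C/740 = -24214/9875 - 1/2885/740 = -24214*1/9875 - 1/2885*1/740 = -24214/9875 - 1/2134900 = -2067779139/843285500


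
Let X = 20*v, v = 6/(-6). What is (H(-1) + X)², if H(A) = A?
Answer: 441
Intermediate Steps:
v = -1 (v = 6*(-⅙) = -1)
X = -20 (X = 20*(-1) = -20)
(H(-1) + X)² = (-1 - 20)² = (-21)² = 441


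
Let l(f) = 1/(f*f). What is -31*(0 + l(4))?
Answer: -31/16 ≈ -1.9375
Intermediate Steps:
l(f) = f**(-2) (l(f) = 1/(f**2) = f**(-2))
-31*(0 + l(4)) = -31*(0 + 4**(-2)) = -31*(0 + 1/16) = -31*1/16 = -31/16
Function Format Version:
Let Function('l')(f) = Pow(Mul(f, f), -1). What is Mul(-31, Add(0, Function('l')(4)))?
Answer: Rational(-31, 16) ≈ -1.9375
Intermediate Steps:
Function('l')(f) = Pow(f, -2) (Function('l')(f) = Pow(Pow(f, 2), -1) = Pow(f, -2))
Mul(-31, Add(0, Function('l')(4))) = Mul(-31, Add(0, Pow(4, -2))) = Mul(-31, Add(0, Rational(1, 16))) = Mul(-31, Rational(1, 16)) = Rational(-31, 16)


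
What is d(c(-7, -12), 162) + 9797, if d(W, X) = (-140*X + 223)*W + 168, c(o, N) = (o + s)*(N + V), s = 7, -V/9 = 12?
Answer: 9965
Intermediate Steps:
V = -108 (V = -9*12 = -108)
c(o, N) = (-108 + N)*(7 + o) (c(o, N) = (o + 7)*(N - 108) = (7 + o)*(-108 + N) = (-108 + N)*(7 + o))
d(W, X) = 168 + W*(223 - 140*X) (d(W, X) = (223 - 140*X)*W + 168 = W*(223 - 140*X) + 168 = 168 + W*(223 - 140*X))
d(c(-7, -12), 162) + 9797 = (168 + 223*(-756 - 108*(-7) + 7*(-12) - 12*(-7)) - 140*(-756 - 108*(-7) + 7*(-12) - 12*(-7))*162) + 9797 = (168 + 223*(-756 + 756 - 84 + 84) - 140*(-756 + 756 - 84 + 84)*162) + 9797 = (168 + 223*0 - 140*0*162) + 9797 = (168 + 0 + 0) + 9797 = 168 + 9797 = 9965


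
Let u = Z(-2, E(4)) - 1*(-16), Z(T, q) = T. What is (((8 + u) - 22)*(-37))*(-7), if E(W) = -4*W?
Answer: 0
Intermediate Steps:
u = 14 (u = -2 - 1*(-16) = -2 + 16 = 14)
(((8 + u) - 22)*(-37))*(-7) = (((8 + 14) - 22)*(-37))*(-7) = ((22 - 22)*(-37))*(-7) = (0*(-37))*(-7) = 0*(-7) = 0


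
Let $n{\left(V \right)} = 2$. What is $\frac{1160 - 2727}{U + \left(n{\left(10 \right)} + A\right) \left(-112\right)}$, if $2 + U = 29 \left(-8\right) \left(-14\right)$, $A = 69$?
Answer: $\frac{1567}{4706} \approx 0.33298$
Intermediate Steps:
$U = 3246$ ($U = -2 + 29 \left(-8\right) \left(-14\right) = -2 - -3248 = -2 + 3248 = 3246$)
$\frac{1160 - 2727}{U + \left(n{\left(10 \right)} + A\right) \left(-112\right)} = \frac{1160 - 2727}{3246 + \left(2 + 69\right) \left(-112\right)} = - \frac{1567}{3246 + 71 \left(-112\right)} = - \frac{1567}{3246 - 7952} = - \frac{1567}{-4706} = \left(-1567\right) \left(- \frac{1}{4706}\right) = \frac{1567}{4706}$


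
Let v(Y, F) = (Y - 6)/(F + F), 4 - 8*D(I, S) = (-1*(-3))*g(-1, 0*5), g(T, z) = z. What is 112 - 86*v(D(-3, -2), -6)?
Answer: 871/12 ≈ 72.583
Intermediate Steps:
D(I, S) = ½ (D(I, S) = ½ - (-1*(-3))*0*5/8 = ½ - 3*0/8 = ½ - ⅛*0 = ½ + 0 = ½)
v(Y, F) = (-6 + Y)/(2*F) (v(Y, F) = (-6 + Y)/((2*F)) = (-6 + Y)*(1/(2*F)) = (-6 + Y)/(2*F))
112 - 86*v(D(-3, -2), -6) = 112 - 43*(-6 + ½)/(-6) = 112 - 43*(-1)*(-11)/(6*2) = 112 - 86*11/24 = 112 - 473/12 = 871/12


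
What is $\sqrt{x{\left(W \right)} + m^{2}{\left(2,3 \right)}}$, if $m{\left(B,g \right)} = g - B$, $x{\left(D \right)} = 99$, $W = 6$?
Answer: $10$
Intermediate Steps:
$\sqrt{x{\left(W \right)} + m^{2}{\left(2,3 \right)}} = \sqrt{99 + \left(3 - 2\right)^{2}} = \sqrt{99 + 1^{2}} = \sqrt{99 + 1} = \sqrt{100} = 10$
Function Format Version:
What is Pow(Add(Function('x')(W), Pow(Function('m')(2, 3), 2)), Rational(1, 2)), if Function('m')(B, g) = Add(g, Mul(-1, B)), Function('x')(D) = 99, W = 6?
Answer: 10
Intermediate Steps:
Pow(Add(Function('x')(W), Pow(Function('m')(2, 3), 2)), Rational(1, 2)) = Pow(Add(99, Pow(Add(3, Mul(-1, 2)), 2)), Rational(1, 2)) = Pow(Add(99, Pow(Add(3, -2), 2)), Rational(1, 2)) = Pow(Add(99, Pow(1, 2)), Rational(1, 2)) = Pow(Add(99, 1), Rational(1, 2)) = Pow(100, Rational(1, 2)) = 10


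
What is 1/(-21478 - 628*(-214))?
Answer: 1/112914 ≈ 8.8563e-6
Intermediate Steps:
1/(-21478 - 628*(-214)) = 1/(-21478 - 4*(-33598)) = 1/(-21478 + 134392) = 1/112914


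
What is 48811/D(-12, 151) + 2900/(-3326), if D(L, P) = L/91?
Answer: -7386732463/19956 ≈ -3.7015e+5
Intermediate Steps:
D(L, P) = L/91 (D(L, P) = L*(1/91) = L/91)
48811/D(-12, 151) + 2900/(-3326) = 48811/(((1/91)*(-12))) + 2900/(-3326) = 48811/(-12/91) + 2900*(-1/3326) = 48811*(-91/12) - 1450/1663 = -4441801/12 - 1450/1663 = -7386732463/19956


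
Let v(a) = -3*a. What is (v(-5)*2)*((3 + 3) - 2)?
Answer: 120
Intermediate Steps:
(v(-5)*2)*((3 + 3) - 2) = (-3*(-5)*2)*((3 + 3) - 2) = (15*2)*(6 - 2) = 30*4 = 120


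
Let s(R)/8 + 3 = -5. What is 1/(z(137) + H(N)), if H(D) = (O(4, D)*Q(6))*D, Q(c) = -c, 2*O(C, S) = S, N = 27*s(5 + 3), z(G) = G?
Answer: -1/8957815 ≈ -1.1163e-7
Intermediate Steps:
s(R) = -64 (s(R) = -24 + 8*(-5) = -24 - 40 = -64)
N = -1728 (N = 27*(-64) = -1728)
O(C, S) = S/2
H(D) = -3*D² (H(D) = ((D/2)*(-1*6))*D = ((D/2)*(-6))*D = (-3*D)*D = -3*D²)
1/(z(137) + H(N)) = 1/(137 - 3*(-1728)²) = 1/(137 - 3*2985984) = 1/(137 - 8957952) = 1/(-8957815) = -1/8957815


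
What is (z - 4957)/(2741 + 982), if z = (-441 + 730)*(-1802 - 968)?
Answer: -805487/3723 ≈ -216.35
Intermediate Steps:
z = -800530 (z = 289*(-2770) = -800530)
(z - 4957)/(2741 + 982) = (-800530 - 4957)/(2741 + 982) = -805487/3723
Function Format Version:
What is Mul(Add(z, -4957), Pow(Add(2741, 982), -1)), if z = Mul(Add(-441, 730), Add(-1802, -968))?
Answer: Rational(-805487, 3723) ≈ -216.35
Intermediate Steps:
z = -800530 (z = Mul(289, -2770) = -800530)
Mul(Add(z, -4957), Pow(Add(2741, 982), -1)) = Mul(Add(-800530, -4957), Pow(Add(2741, 982), -1)) = Mul(-805487, Pow(3723, -1)) = Mul(-805487, Rational(1, 3723)) = Rational(-805487, 3723)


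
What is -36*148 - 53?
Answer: -5381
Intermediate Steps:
-36*148 - 53 = -5328 - 53 = -5381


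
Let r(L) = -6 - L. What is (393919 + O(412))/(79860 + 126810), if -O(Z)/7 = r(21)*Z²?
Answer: 6495107/41334 ≈ 157.14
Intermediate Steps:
O(Z) = 189*Z² (O(Z) = -7*(-6 - 1*21)*Z² = -7*(-6 - 21)*Z² = -(-189)*Z² = 189*Z²)
(393919 + O(412))/(79860 + 126810) = (393919 + 189*412²)/(79860 + 126810) = (393919 + 189*169744)/206670 = (393919 + 32081616)*(1/206670) = 32475535*(1/206670) = 6495107/41334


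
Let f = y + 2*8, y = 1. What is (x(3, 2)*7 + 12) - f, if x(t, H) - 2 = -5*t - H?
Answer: -110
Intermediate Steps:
x(t, H) = 2 - H - 5*t (x(t, H) = 2 + (-5*t - H) = 2 + (-H - 5*t) = 2 - H - 5*t)
f = 17 (f = 1 + 2*8 = 1 + 16 = 17)
(x(3, 2)*7 + 12) - f = ((2 - 1*2 - 5*3)*7 + 12) - 1*17 = ((2 - 2 - 15)*7 + 12) - 17 = (-15*7 + 12) - 17 = (-105 + 12) - 17 = -93 - 17 = -110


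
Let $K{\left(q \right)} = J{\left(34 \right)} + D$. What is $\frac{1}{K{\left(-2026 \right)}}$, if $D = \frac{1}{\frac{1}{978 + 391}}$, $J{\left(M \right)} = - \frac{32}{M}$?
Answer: $\frac{17}{23257} \approx 0.00073096$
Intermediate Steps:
$D = 1369$ ($D = \frac{1}{\frac{1}{1369}} = 1369$)
$K{\left(q \right)} = \frac{23257}{17}$ ($K{\left(q \right)} = - \frac{32}{34} + 1369 = \left(-32\right) \frac{1}{34} + 1369 = - \frac{16}{17} + 1369 = \frac{23257}{17}$)
$\frac{1}{K{\left(-2026 \right)}} = \frac{1}{\frac{23257}{17}} = \frac{17}{23257}$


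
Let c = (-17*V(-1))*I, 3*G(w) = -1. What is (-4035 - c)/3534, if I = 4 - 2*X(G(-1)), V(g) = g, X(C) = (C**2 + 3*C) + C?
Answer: -37301/31806 ≈ -1.1728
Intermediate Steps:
G(w) = -1/3 (G(w) = (1/3)*(-1) = -1/3)
X(C) = C**2 + 4*C
I = 58/9 (I = 4 - (-2)*(4 - 1/3)/3 = 4 - (-2)*11/(3*3) = 4 - 2*(-11/9) = 4 + 22/9 = 58/9 ≈ 6.4444)
c = 986/9 (c = -17*(-1)*(58/9) = 17*(58/9) = 986/9 ≈ 109.56)
(-4035 - c)/3534 = (-4035 - 1*986/9)/3534 = (-4035 - 986/9)*(1/3534) = -37301/9*1/3534 = -37301/31806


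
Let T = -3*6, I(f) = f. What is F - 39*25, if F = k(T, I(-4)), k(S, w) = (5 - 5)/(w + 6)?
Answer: -975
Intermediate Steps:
T = -18
k(S, w) = 0 (k(S, w) = 0/(6 + w) = 0)
F = 0
F - 39*25 = 0 - 39*25 = 0 - 975 = -975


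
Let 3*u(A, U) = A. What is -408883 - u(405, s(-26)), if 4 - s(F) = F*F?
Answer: -409018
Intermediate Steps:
s(F) = 4 - F² (s(F) = 4 - F*F = 4 - F²)
u(A, U) = A/3
-408883 - u(405, s(-26)) = -408883 - 405/3 = -408883 - 1*135 = -408883 - 135 = -409018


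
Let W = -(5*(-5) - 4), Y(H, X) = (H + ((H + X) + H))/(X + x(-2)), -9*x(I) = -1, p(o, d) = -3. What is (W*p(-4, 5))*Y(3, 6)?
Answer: -2349/11 ≈ -213.55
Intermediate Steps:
x(I) = ⅑ (x(I) = -⅑*(-1) = ⅑)
Y(H, X) = (X + 3*H)/(⅑ + X) (Y(H, X) = (H + ((H + X) + H))/(X + ⅑) = (H + (X + 2*H))/(⅑ + X) = (X + 3*H)/(⅑ + X))
W = 29 (W = -(-25 - 4) = -1*(-29) = 29)
(W*p(-4, 5))*Y(3, 6) = (29*(-3))*(9*(6 + 3*3)/(1 + 9*6)) = -783*(6 + 9)/(1 + 54) = -783*15/55 = -87*27/11 = -2349/11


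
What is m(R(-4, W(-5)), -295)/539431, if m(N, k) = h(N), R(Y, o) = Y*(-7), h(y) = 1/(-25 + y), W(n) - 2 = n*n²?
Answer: 1/1618293 ≈ 6.1794e-7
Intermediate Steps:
W(n) = 2 + n³ (W(n) = 2 + n*n² = 2 + n³)
R(Y, o) = -7*Y
m(N, k) = 1/(-25 + N)
m(R(-4, W(-5)), -295)/539431 = 1/(-25 - 7*(-4)*539431) = (1/539431)/(-25 + 28) = (1/539431)/3 = (⅓)*(1/539431) = 1/1618293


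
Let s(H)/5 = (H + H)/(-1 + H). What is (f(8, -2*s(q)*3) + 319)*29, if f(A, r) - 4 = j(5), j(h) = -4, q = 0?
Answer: 9251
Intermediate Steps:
s(H) = 10*H/(-1 + H) (s(H) = 5*((H + H)/(-1 + H)) = 5*((2*H)/(-1 + H)) = 5*(2*H/(-1 + H)) = 10*H/(-1 + H))
f(A, r) = 0 (f(A, r) = 4 - 4 = 0)
(f(8, -2*s(q)*3) + 319)*29 = (0 + 319)*29 = 319*29 = 9251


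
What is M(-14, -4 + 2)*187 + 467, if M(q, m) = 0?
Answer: 467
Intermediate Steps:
M(-14, -4 + 2)*187 + 467 = 0*187 + 467 = 0 + 467 = 467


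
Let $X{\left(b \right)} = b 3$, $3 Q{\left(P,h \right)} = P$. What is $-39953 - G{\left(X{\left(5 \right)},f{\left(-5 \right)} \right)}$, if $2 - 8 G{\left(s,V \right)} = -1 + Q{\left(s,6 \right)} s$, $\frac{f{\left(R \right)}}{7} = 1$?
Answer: $-39944$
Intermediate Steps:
$Q{\left(P,h \right)} = \frac{P}{3}$
$X{\left(b \right)} = 3 b$
$f{\left(R \right)} = 7$ ($f{\left(R \right)} = 7 \cdot 1 = 7$)
$G{\left(s,V \right)} = \frac{3}{8} - \frac{s^{2}}{24}$ ($G{\left(s,V \right)} = \frac{1}{4} - \frac{-1 + \frac{s}{3} s}{8} = \frac{1}{4} - \frac{-1 + \frac{s^{2}}{3}}{8} = \frac{1}{4} - \left(- \frac{1}{8} + \frac{s^{2}}{24}\right) = \frac{3}{8} - \frac{s^{2}}{24}$)
$-39953 - G{\left(X{\left(5 \right)},f{\left(-5 \right)} \right)} = -39953 - \left(\frac{3}{8} - \frac{\left(3 \cdot 5\right)^{2}}{24}\right) = -39953 - \left(\frac{3}{8} - \frac{15^{2}}{24}\right) = -39953 - \left(\frac{3}{8} - \frac{75}{8}\right) = -39953 - -9 = -39953 + 9 = -39944$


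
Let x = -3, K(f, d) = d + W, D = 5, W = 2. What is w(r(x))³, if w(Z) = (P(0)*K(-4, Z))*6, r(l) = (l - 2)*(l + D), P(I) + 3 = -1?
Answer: 7077888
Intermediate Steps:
K(f, d) = 2 + d (K(f, d) = d + 2 = 2 + d)
P(I) = -4 (P(I) = -3 - 1 = -4)
r(l) = (-2 + l)*(5 + l) (r(l) = (l - 2)*(l + 5) = (-2 + l)*(5 + l))
w(Z) = -48 - 24*Z (w(Z) = -4*(2 + Z)*6 = (-8 - 4*Z)*6 = -48 - 24*Z)
w(r(x))³ = (-48 - 24*(-10 + (-3)² + 3*(-3)))³ = (-48 - 24*(-10 + 9 - 9))³ = (-48 - 24*(-10))³ = (-48 + 240)³ = 192³ = 7077888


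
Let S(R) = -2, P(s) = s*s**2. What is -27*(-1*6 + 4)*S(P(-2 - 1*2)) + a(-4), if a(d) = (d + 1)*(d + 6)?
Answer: -114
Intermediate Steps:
a(d) = (1 + d)*(6 + d)
P(s) = s**3
-27*(-1*6 + 4)*S(P(-2 - 1*2)) + a(-4) = -27*(-1*6 + 4)*(-2) + (6 + (-4)**2 + 7*(-4)) = -27*(-6 + 4)*(-2) + (6 + 16 - 28) = -(-54)*(-2) - 6 = -27*4 - 6 = -108 - 6 = -114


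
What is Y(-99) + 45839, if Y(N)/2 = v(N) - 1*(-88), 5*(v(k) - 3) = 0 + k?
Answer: 229907/5 ≈ 45981.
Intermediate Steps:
v(k) = 3 + k/5 (v(k) = 3 + (0 + k)/5 = 3 + k/5)
Y(N) = 182 + 2*N/5 (Y(N) = 2*((3 + N/5) - 1*(-88)) = 2*((3 + N/5) + 88) = 2*(91 + N/5) = 182 + 2*N/5)
Y(-99) + 45839 = (182 + (2/5)*(-99)) + 45839 = (182 - 198/5) + 45839 = 712/5 + 45839 = 229907/5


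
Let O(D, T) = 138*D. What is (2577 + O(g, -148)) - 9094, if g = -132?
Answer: -24733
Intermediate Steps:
(2577 + O(g, -148)) - 9094 = (2577 + 138*(-132)) - 9094 = (2577 - 18216) - 9094 = -15639 - 9094 = -24733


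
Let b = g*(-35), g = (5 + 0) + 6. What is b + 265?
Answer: -120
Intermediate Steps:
g = 11 (g = 5 + 6 = 11)
b = -385 (b = 11*(-35) = -385)
b + 265 = -385 + 265 = -120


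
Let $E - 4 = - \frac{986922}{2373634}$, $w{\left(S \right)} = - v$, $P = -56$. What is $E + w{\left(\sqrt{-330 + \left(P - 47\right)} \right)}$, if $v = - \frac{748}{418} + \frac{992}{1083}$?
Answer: $\frac{5729601863}{1285322811} \approx 4.4577$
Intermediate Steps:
$v = - \frac{946}{1083}$ ($v = \left(-748\right) \frac{1}{418} + 992 \cdot \frac{1}{1083} = - \frac{34}{19} + \frac{992}{1083} = - \frac{946}{1083} \approx -0.8735$)
$w{\left(S \right)} = \frac{946}{1083}$ ($w{\left(S \right)} = \left(-1\right) \left(- \frac{946}{1083}\right) = \frac{946}{1083}$)
$E = \frac{4253807}{1186817}$ ($E = 4 - \frac{986922}{2373634} = 4 - \frac{493461}{1186817} = \frac{4253807}{1186817} \approx 3.5842$)
$E + w{\left(\sqrt{-330 + \left(P - 47\right)} \right)} = \frac{4253807}{1186817} + \frac{946}{1083} = \frac{5729601863}{1285322811}$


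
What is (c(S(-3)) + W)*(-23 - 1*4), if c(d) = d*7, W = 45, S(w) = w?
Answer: -648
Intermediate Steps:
c(d) = 7*d
(c(S(-3)) + W)*(-23 - 1*4) = (7*(-3) + 45)*(-23 - 1*4) = (-21 + 45)*(-23 - 4) = 24*(-27) = -648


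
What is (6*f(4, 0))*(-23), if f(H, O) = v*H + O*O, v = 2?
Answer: -1104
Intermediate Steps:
f(H, O) = O² + 2*H (f(H, O) = 2*H + O*O = 2*H + O² = O² + 2*H)
(6*f(4, 0))*(-23) = (6*(0² + 2*4))*(-23) = (6*(0 + 8))*(-23) = (6*8)*(-23) = 48*(-23) = -1104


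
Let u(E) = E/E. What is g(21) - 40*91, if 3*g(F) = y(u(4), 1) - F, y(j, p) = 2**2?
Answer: -10937/3 ≈ -3645.7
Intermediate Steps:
u(E) = 1
y(j, p) = 4
g(F) = 4/3 - F/3 (g(F) = (4 - F)/3 = 4/3 - F/3)
g(21) - 40*91 = (4/3 - 1/3*21) - 40*91 = (4/3 - 7) - 3640 = -17/3 - 3640 = -10937/3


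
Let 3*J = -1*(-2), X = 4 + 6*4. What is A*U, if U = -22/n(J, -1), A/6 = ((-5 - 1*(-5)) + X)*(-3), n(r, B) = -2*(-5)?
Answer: 5544/5 ≈ 1108.8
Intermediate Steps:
X = 28 (X = 4 + 24 = 28)
J = 2/3 (J = (-1*(-2))/3 = (1/3)*2 = 2/3 ≈ 0.66667)
n(r, B) = 10
A = -504 (A = 6*(((-5 - 1*(-5)) + 28)*(-3)) = 6*(((-5 + 5) + 28)*(-3)) = 6*((0 + 28)*(-3)) = 6*(28*(-3)) = 6*(-84) = -504)
U = -11/5 (U = -22/10 = -22*1/10 = -11/5 ≈ -2.2000)
A*U = -504*(-11/5) = 5544/5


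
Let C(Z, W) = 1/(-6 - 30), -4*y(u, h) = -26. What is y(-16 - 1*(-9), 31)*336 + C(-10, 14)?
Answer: 78623/36 ≈ 2184.0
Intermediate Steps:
y(u, h) = 13/2 (y(u, h) = -¼*(-26) = 13/2)
C(Z, W) = -1/36 (C(Z, W) = 1/(-36) = -1/36)
y(-16 - 1*(-9), 31)*336 + C(-10, 14) = (13/2)*336 - 1/36 = 2184 - 1/36 = 78623/36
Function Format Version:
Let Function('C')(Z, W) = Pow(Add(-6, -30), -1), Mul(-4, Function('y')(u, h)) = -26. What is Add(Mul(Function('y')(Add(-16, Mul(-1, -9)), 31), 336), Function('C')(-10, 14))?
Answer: Rational(78623, 36) ≈ 2184.0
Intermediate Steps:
Function('y')(u, h) = Rational(13, 2) (Function('y')(u, h) = Mul(Rational(-1, 4), -26) = Rational(13, 2))
Function('C')(Z, W) = Rational(-1, 36) (Function('C')(Z, W) = Pow(-36, -1) = Rational(-1, 36))
Add(Mul(Function('y')(Add(-16, Mul(-1, -9)), 31), 336), Function('C')(-10, 14)) = Add(Mul(Rational(13, 2), 336), Rational(-1, 36)) = Add(2184, Rational(-1, 36)) = Rational(78623, 36)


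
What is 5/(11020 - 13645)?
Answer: -1/525 ≈ -0.0019048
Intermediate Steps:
5/(11020 - 13645) = 5/(-2625) = 5*(-1/2625) = -1/525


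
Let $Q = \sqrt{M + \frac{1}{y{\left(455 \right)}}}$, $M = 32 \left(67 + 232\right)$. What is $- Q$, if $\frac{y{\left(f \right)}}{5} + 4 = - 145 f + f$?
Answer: $- \frac{\sqrt{256744995562895}}{163810} \approx -97.816$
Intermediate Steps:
$y{\left(f \right)} = -20 - 720 f$ ($y{\left(f \right)} = -20 + 5 \left(- 145 f + f\right) = -20 + 5 \left(- 144 f\right) = -20 - 720 f$)
$M = 9568$ ($M = 32 \cdot 299 = 9568$)
$Q = \frac{\sqrt{256744995562895}}{163810}$ ($Q = \sqrt{9568 + \frac{1}{-20 - 327600}} = \sqrt{9568 + \frac{1}{-327620}} = \sqrt{9568 - \frac{1}{327620}} = \sqrt{\frac{3134668159}{327620}} = \frac{\sqrt{256744995562895}}{163810} \approx 97.816$)
$- Q = - \frac{\sqrt{256744995562895}}{163810}$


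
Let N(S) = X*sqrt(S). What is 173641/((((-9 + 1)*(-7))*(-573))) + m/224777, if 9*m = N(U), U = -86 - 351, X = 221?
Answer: -173641/32088 + 221*I*sqrt(437)/2022993 ≈ -5.4114 + 0.0022837*I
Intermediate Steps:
U = -437
N(S) = 221*sqrt(S)
m = 221*I*sqrt(437)/9 (m = (221*sqrt(-437))/9 = (221*(I*sqrt(437)))/9 = (221*I*sqrt(437))/9 = 221*I*sqrt(437)/9 ≈ 513.32*I)
173641/((((-9 + 1)*(-7))*(-573))) + m/224777 = 173641/((((-9 + 1)*(-7))*(-573))) + (221*I*sqrt(437)/9)/224777 = 173641/((-8*(-7)*(-573))) + (221*I*sqrt(437)/9)*(1/224777) = 173641/((56*(-573))) + 221*I*sqrt(437)/2022993 = 173641/(-32088) + 221*I*sqrt(437)/2022993 = 173641*(-1/32088) + 221*I*sqrt(437)/2022993 = -173641/32088 + 221*I*sqrt(437)/2022993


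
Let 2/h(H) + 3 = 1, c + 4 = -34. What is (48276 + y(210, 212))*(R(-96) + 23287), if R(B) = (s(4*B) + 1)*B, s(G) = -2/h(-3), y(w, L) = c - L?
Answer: 1104549974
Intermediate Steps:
c = -38 (c = -4 - 34 = -38)
h(H) = -1 (h(H) = 2/(-3 + 1) = 2/(-2) = 2*(-½) = -1)
y(w, L) = -38 - L
s(G) = 2 (s(G) = -2/(-1) = -2*(-1) = 2)
R(B) = 3*B (R(B) = (2 + 1)*B = 3*B)
(48276 + y(210, 212))*(R(-96) + 23287) = (48276 + (-38 - 1*212))*(3*(-96) + 23287) = (48276 + (-38 - 212))*(-288 + 23287) = (48276 - 250)*22999 = 48026*22999 = 1104549974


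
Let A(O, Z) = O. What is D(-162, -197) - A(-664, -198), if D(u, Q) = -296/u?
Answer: 53932/81 ≈ 665.83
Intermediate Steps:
D(-162, -197) - A(-664, -198) = -296/(-162) - 1*(-664) = -296*(-1/162) + 664 = 148/81 + 664 = 53932/81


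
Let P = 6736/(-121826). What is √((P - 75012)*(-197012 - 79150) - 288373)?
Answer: √76861510875354994307/60913 ≈ 1.4393e+5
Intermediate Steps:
P = -3368/60913 (P = 6736*(-1/121826) = -3368/60913 ≈ -0.055292)
√((P - 75012)*(-197012 - 79150) - 288373) = √((-3368/60913 - 75012)*(-197012 - 79150) - 288373) = √(-4569209324/60913*(-276162) - 288373) = √(1261841985334488/60913 - 288373) = √(1261824419669939/60913) = √76861510875354994307/60913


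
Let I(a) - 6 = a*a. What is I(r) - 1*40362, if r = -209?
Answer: 3325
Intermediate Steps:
I(a) = 6 + a² (I(a) = 6 + a*a = 6 + a²)
I(r) - 1*40362 = (6 + (-209)²) - 1*40362 = (6 + 43681) - 40362 = 43687 - 40362 = 3325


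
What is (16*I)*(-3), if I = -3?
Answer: 144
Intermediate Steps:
(16*I)*(-3) = (16*(-3))*(-3) = -48*(-3) = 144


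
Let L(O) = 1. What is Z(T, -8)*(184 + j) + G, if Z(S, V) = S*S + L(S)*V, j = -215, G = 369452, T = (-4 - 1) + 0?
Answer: 368925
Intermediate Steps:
T = -5 (T = -5 + 0 = -5)
Z(S, V) = V + S² (Z(S, V) = S*S + 1*V = S² + V = V + S²)
Z(T, -8)*(184 + j) + G = (-8 + (-5)²)*(184 - 215) + 369452 = (-8 + 25)*(-31) + 369452 = 17*(-31) + 369452 = -527 + 369452 = 368925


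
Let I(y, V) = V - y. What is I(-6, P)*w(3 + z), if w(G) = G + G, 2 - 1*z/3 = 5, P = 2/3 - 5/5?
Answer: -68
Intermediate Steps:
P = -⅓ (P = 2*(⅓) - 5*⅕ = ⅔ - 1 = -⅓ ≈ -0.33333)
z = -9 (z = 6 - 3*5 = 6 - 15 = -9)
w(G) = 2*G
I(-6, P)*w(3 + z) = (-⅓ - 1*(-6))*(2*(3 - 9)) = (-⅓ + 6)*(2*(-6)) = (17/3)*(-12) = -68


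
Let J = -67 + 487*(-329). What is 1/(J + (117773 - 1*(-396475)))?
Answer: 1/353958 ≈ 2.8252e-6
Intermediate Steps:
J = -160290 (J = -67 - 160223 = -160290)
1/(J + (117773 - 1*(-396475))) = 1/(-160290 + (117773 - 1*(-396475))) = 1/(-160290 + (117773 + 396475)) = 1/(-160290 + 514248) = 1/353958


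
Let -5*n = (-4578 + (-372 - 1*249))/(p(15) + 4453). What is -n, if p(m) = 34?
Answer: -5199/22435 ≈ -0.23174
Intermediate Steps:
n = 5199/22435 (n = -(-4578 + (-372 - 1*249))/(5*(34 + 4453)) = -(-4578 + (-372 - 249))/(5*4487) = -(-4578 - 621)/(5*4487) = -(-5199)/(5*4487) = -⅕*(-5199/4487) = 5199/22435 ≈ 0.23174)
-n = -1*5199/22435 = -5199/22435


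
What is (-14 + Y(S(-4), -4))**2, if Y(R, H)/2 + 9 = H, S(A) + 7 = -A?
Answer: 1600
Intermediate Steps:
S(A) = -7 - A
Y(R, H) = -18 + 2*H
(-14 + Y(S(-4), -4))**2 = (-14 + (-18 + 2*(-4)))**2 = (-14 + (-18 - 8))**2 = (-14 - 26)**2 = (-40)**2 = 1600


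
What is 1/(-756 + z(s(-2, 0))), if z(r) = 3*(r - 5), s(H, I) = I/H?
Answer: -1/771 ≈ -0.0012970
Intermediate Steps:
z(r) = -15 + 3*r (z(r) = 3*(-5 + r) = -15 + 3*r)
1/(-756 + z(s(-2, 0))) = 1/(-756 + (-15 + 3*(0/(-2)))) = 1/(-756 + (-15 + 3*(0*(-½)))) = 1/(-756 + (-15 + 3*0)) = 1/(-756 + (-15 + 0)) = 1/(-756 - 15) = 1/(-771) = -1/771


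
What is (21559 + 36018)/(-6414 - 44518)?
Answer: -57577/50932 ≈ -1.1305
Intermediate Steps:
(21559 + 36018)/(-6414 - 44518) = 57577/(-50932) = 57577*(-1/50932) = -57577/50932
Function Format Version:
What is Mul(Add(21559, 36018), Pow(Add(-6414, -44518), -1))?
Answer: Rational(-57577, 50932) ≈ -1.1305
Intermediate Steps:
Mul(Add(21559, 36018), Pow(Add(-6414, -44518), -1)) = Mul(57577, Pow(-50932, -1)) = Mul(57577, Rational(-1, 50932)) = Rational(-57577, 50932)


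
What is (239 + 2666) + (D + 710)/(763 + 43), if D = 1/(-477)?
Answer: 1117200779/384462 ≈ 2905.9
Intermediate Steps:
D = -1/477 ≈ -0.0020964
(239 + 2666) + (D + 710)/(763 + 43) = (239 + 2666) + (-1/477 + 710)/(763 + 43) = 2905 + (338669/477)/806 = 2905 + (338669/477)*(1/806) = 2905 + 338669/384462 = 1117200779/384462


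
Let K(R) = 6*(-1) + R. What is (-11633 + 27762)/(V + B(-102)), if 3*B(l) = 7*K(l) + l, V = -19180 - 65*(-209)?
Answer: -16129/5881 ≈ -2.7426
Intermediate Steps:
K(R) = -6 + R
V = -5595 (V = -19180 - 1*(-13585) = -19180 + 13585 = -5595)
B(l) = -14 + 8*l/3 (B(l) = (7*(-6 + l) + l)/3 = ((-42 + 7*l) + l)/3 = (-42 + 8*l)/3 = -14 + 8*l/3)
(-11633 + 27762)/(V + B(-102)) = (-11633 + 27762)/(-5595 + (-14 + (8/3)*(-102))) = 16129/(-5595 + (-14 - 272)) = 16129/(-5595 - 286) = 16129/(-5881) = 16129*(-1/5881) = -16129/5881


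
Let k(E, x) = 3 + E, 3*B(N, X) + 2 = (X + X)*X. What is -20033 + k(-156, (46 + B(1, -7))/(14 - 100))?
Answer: -20186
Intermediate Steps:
B(N, X) = -⅔ + 2*X²/3 (B(N, X) = -⅔ + ((X + X)*X)/3 = -⅔ + ((2*X)*X)/3 = -⅔ + (2*X²)/3 = -⅔ + 2*X²/3)
-20033 + k(-156, (46 + B(1, -7))/(14 - 100)) = -20033 + (3 - 156) = -20033 - 153 = -20186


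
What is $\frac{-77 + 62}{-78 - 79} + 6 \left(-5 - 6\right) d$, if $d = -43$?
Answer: $\frac{445581}{157} \approx 2838.1$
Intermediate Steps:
$\frac{-77 + 62}{-78 - 79} + 6 \left(-5 - 6\right) d = \frac{-77 + 62}{-78 - 79} + 6 \left(-5 - 6\right) \left(-43\right) = - \frac{15}{-157} + 6 \left(-11\right) \left(-43\right) = \left(-15\right) \left(- \frac{1}{157}\right) - -2838 = \frac{15}{157} + 2838 = \frac{445581}{157}$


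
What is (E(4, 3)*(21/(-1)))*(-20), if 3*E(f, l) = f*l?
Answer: 1680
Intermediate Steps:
E(f, l) = f*l/3 (E(f, l) = (f*l)/3 = f*l/3)
(E(4, 3)*(21/(-1)))*(-20) = (((⅓)*4*3)*(21/(-1)))*(-20) = (4*(21*(-1)))*(-20) = (4*(-21))*(-20) = -84*(-20) = 1680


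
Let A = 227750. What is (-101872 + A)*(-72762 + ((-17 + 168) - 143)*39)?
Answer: -9119861100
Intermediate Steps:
(-101872 + A)*(-72762 + ((-17 + 168) - 143)*39) = (-101872 + 227750)*(-72762 + ((-17 + 168) - 143)*39) = 125878*(-72762 + (151 - 143)*39) = 125878*(-72762 + 8*39) = 125878*(-72762 + 312) = 125878*(-72450) = -9119861100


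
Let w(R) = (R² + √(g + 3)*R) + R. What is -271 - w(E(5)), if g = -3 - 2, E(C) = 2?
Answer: -277 - 2*I*√2 ≈ -277.0 - 2.8284*I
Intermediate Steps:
g = -5
w(R) = R + R² + I*R*√2 (w(R) = (R² + √(-5 + 3)*R) + R = (R² + √(-2)*R) + R = (R² + (I*√2)*R) + R = (R² + I*R*√2) + R = R + R² + I*R*√2)
-271 - w(E(5)) = -271 - 2*(1 + 2 + I*√2) = -271 - 2*(3 + I*√2) = -271 - (6 + 2*I*√2) = -271 + (-6 - 2*I*√2) = -277 - 2*I*√2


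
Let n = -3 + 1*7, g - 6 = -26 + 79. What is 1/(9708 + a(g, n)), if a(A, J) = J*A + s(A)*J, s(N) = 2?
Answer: 1/9952 ≈ 0.00010048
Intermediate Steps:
g = 59 (g = 6 + (-26 + 79) = 6 + 53 = 59)
n = 4 (n = -3 + 7 = 4)
a(A, J) = 2*J + A*J (a(A, J) = J*A + 2*J = A*J + 2*J = 2*J + A*J)
1/(9708 + a(g, n)) = 1/(9708 + 4*(2 + 59)) = 1/(9708 + 4*61) = 1/(9708 + 244) = 1/9952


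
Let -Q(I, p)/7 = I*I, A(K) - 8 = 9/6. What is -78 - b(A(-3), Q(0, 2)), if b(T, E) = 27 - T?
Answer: -191/2 ≈ -95.500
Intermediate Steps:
A(K) = 19/2 (A(K) = 8 + 9/6 = 8 + 9*(⅙) = 8 + 3/2 = 19/2)
Q(I, p) = -7*I² (Q(I, p) = -7*I*I = -7*I²)
-78 - b(A(-3), Q(0, 2)) = -78 - (27 - 1*19/2) = -78 - (27 - 19/2) = -78 - 1*35/2 = -78 - 35/2 = -191/2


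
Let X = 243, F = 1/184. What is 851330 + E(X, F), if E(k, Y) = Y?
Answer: 156644721/184 ≈ 8.5133e+5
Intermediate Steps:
F = 1/184 ≈ 0.0054348
851330 + E(X, F) = 851330 + 1/184 = 156644721/184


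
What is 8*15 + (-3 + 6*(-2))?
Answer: 105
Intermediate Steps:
8*15 + (-3 + 6*(-2)) = 120 + (-3 - 12) = 120 - 15 = 105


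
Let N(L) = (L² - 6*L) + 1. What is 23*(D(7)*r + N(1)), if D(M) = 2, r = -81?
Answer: -3818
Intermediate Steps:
N(L) = 1 + L² - 6*L
23*(D(7)*r + N(1)) = 23*(2*(-81) + (1 + 1² - 6*1)) = 23*(-162 + (1 + 1 - 6)) = 23*(-162 - 4) = 23*(-166) = -3818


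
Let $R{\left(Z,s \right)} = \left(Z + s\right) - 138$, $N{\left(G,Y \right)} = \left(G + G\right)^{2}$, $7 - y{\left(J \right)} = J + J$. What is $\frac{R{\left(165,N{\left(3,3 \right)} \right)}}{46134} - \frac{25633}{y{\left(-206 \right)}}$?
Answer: $- \frac{131391825}{2147794} \approx -61.175$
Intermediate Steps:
$y{\left(J \right)} = 7 - 2 J$ ($y{\left(J \right)} = 7 - \left(J + J\right) = 7 - 2 J$)
$N{\left(G,Y \right)} = 4 G^{2}$ ($N{\left(G,Y \right)} = \left(2 G\right)^{2} = 4 G^{2}$)
$R{\left(Z,s \right)} = -138 + Z + s$
$\frac{R{\left(165,N{\left(3,3 \right)} \right)}}{46134} - \frac{25633}{y{\left(-206 \right)}} = \frac{-138 + 165 + 4 \cdot 3^{2}}{46134} - \frac{25633}{7 - -412} = \left(-138 + 165 + 4 \cdot 9\right) \frac{1}{46134} - \frac{25633}{7 + 412} = \left(-138 + 165 + 36\right) \frac{1}{46134} - \frac{25633}{419} = 63 \cdot \frac{1}{46134} - \frac{25633}{419} = \frac{7}{5126} - \frac{25633}{419} = - \frac{131391825}{2147794}$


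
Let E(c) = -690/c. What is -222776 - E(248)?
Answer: -27623879/124 ≈ -2.2277e+5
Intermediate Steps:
-222776 - E(248) = -222776 - (-690)/248 = -222776 - 1*(-345/124) = -222776 + 345/124 = -27623879/124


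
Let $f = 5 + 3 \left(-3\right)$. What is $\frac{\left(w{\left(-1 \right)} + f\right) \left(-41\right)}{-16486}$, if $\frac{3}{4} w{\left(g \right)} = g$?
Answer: $- \frac{328}{24729} \approx -0.013264$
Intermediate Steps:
$f = -4$ ($f = 5 - 9 = -4$)
$w{\left(g \right)} = \frac{4 g}{3}$
$\frac{\left(w{\left(-1 \right)} + f\right) \left(-41\right)}{-16486} = \frac{\left(\frac{4}{3} \left(-1\right) - 4\right) \left(-41\right)}{-16486} = \left(- \frac{4}{3} - 4\right) \left(-41\right) \left(- \frac{1}{16486}\right) = \left(- \frac{16}{3}\right) \left(-41\right) \left(- \frac{1}{16486}\right) = \frac{656}{3} \left(- \frac{1}{16486}\right) = - \frac{328}{24729}$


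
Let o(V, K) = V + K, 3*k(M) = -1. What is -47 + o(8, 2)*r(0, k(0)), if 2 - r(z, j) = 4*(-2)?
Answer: 53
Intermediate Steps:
k(M) = -⅓ (k(M) = (⅓)*(-1) = -⅓)
r(z, j) = 10 (r(z, j) = 2 - 4*(-2) = 2 - 1*(-8) = 2 + 8 = 10)
o(V, K) = K + V
-47 + o(8, 2)*r(0, k(0)) = -47 + (2 + 8)*10 = -47 + 10*10 = -47 + 100 = 53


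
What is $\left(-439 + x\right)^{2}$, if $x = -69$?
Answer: $258064$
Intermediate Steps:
$\left(-439 + x\right)^{2} = \left(-439 - 69\right)^{2} = \left(-508\right)^{2} = 258064$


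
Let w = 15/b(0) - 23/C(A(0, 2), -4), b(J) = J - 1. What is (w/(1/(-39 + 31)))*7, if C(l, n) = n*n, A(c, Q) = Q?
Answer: 1841/2 ≈ 920.50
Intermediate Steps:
b(J) = -1 + J
C(l, n) = n²
w = -263/16 (w = 15/(-1 + 0) - 23/((-4)²) = 15/(-1) - 23/16 = 15*(-1) - 23*1/16 = -15 - 23/16 = -263/16 ≈ -16.438)
(w/(1/(-39 + 31)))*7 = -263/(16*(1/(-39 + 31)))*7 = -263/(16*(1/(-8)))*7 = -263/(16*(-⅛))*7 = -263/16*(-8)*7 = (263/2)*7 = 1841/2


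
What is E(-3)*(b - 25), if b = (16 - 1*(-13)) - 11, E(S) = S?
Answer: 21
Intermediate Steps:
b = 18 (b = (16 + 13) - 11 = 29 - 11 = 18)
E(-3)*(b - 25) = -3*(18 - 25) = -3*(-7) = 21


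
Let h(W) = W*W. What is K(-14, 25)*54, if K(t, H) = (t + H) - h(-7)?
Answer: -2052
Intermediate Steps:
h(W) = W**2
K(t, H) = -49 + H + t (K(t, H) = (t + H) - 1*(-7)**2 = (H + t) - 1*49 = (H + t) - 49 = -49 + H + t)
K(-14, 25)*54 = (-49 + 25 - 14)*54 = -38*54 = -2052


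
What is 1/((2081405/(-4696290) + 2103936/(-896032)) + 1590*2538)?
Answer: 26300163258/106132131403979095 ≈ 2.4781e-7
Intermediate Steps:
1/((2081405/(-4696290) + 2103936/(-896032)) + 1590*2538) = 1/((2081405*(-1/4696290) + 2103936*(-1/896032)) + 4035420) = 1/((-416281/939258 - 65748/28001) + 4035420) = 1/(-73410619265/26300163258 + 4035420) = 1/(106132131403979095/26300163258) = 26300163258/106132131403979095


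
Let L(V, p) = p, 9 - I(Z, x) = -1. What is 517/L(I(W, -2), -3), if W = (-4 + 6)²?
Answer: -517/3 ≈ -172.33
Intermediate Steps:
W = 4 (W = 2² = 4)
I(Z, x) = 10 (I(Z, x) = 9 - 1*(-1) = 9 + 1 = 10)
517/L(I(W, -2), -3) = 517/(-3) = 517*(-⅓) = -517/3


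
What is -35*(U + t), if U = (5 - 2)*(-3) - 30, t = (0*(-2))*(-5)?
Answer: 1365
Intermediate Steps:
t = 0 (t = 0*(-5) = 0)
U = -39 (U = 3*(-3) - 30 = -9 - 30 = -39)
-35*(U + t) = -35*(-39 + 0) = -35*(-39) = 1365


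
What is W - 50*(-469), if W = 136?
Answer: 23586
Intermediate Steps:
W - 50*(-469) = 136 - 50*(-469) = 136 + 23450 = 23586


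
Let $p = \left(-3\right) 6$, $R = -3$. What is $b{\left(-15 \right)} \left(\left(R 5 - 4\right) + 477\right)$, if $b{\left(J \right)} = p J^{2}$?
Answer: $-1854900$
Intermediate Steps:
$p = -18$
$b{\left(J \right)} = - 18 J^{2}$
$b{\left(-15 \right)} \left(\left(R 5 - 4\right) + 477\right) = - 18 \left(-15\right)^{2} \left(\left(\left(-3\right) 5 - 4\right) + 477\right) = \left(-18\right) 225 \left(\left(-15 - 4\right) + 477\right) = - 4050 \left(-19 + 477\right) = \left(-4050\right) 458 = -1854900$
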